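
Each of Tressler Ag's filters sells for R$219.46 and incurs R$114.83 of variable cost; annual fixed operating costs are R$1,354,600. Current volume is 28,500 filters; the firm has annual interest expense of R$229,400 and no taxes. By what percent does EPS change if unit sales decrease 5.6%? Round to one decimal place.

-11.9%

Total contribution margin = 28,500 × R$104.63 = R$2,981,955.00.
Subtracting fixed costs: EBIT = R$2,981,955.00 − R$1,354,600 = R$1,627,355.00.
After interest of R$229,400.00, pre-tax earnings = R$1,397,955.00.
DCL = total CM / (EBIT − I) = R$2,981,955.00 / R$1,397,955.00 = 2.1331.
EPS therefore changes by 2.1331 × (-5.6%) = -11.9%.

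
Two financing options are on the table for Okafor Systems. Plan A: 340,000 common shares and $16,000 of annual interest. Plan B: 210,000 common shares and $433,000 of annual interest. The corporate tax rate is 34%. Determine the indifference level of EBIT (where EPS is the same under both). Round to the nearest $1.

$1,106,615

At indifference, (EBIT − 16,000)(1 − t)/340,000 = (EBIT − 433,000)(1 − t)/210,000.
Cancelling (1 − t) and cross-multiplying: 210,000·(EBIT − 16,000) = 340,000·(EBIT − 433,000).
Solving, EBIT = (433,000·340,000 − 16,000·210,000) / (340,000 − 210,000) = 143,860,000,000 / 130,000 = 1,106,615.38.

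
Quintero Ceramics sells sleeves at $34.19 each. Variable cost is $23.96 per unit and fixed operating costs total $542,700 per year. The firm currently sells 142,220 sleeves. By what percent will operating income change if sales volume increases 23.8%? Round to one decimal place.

+38.0%

Contribution at this volume is 142,220 × $10.23 = $1,454,910.60.
Subtracting fixed costs: EBIT = $1,454,910.60 − $542,700 = $912,210.60.
Degree of operating leverage = $1,454,910.60 / $912,210.60 = 1.5949.
So EBIT moves 1.5949 × (+23.8%) = +38.0%.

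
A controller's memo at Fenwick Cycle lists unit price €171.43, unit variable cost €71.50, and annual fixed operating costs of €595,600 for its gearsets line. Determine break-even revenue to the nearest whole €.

Contribution margin per unit = €171.43 − €71.50 = €99.93, a CM ratio of €99.93 ÷ €171.43 = 0.5829.
Break-even revenue = fixed costs × price ÷ CM = €595,600 × €171.43 ÷ €99.93 = €1,021,752.

€1,021,752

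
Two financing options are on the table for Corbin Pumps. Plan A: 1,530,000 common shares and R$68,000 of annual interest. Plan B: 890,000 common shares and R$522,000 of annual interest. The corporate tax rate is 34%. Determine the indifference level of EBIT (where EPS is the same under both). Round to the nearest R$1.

R$1,153,344

Set EPS_A = EPS_B: (EBIT − R$68,000)(1 − 0.34) ÷ 1,530,000 = (EBIT − R$522,000)(1 − 0.34) ÷ 890,000.
Cancelling (1 − t) and cross-multiplying: 890,000·(EBIT − 68,000) = 1,530,000·(EBIT − 522,000).
Solving, EBIT = (522,000·1,530,000 − 68,000·890,000) / (1,530,000 − 890,000) = 738,140,000,000 / 640,000 = 1,153,343.75.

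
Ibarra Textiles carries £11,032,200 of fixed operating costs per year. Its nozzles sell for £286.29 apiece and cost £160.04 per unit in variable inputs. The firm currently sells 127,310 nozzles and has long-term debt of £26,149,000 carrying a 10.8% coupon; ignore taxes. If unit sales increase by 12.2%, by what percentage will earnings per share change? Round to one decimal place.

+88.5%

Contribution at this volume is 127,310 × £126.25 = £16,072,887.50.
EBIT = £16,072,887.50 − £11,032,200 = £5,040,687.50.
Interest = £2,824,092.00, so EBIT − I = £2,216,595.50.
DCL = total CM / (EBIT − I) = £16,072,887.50 / £2,216,595.50 = 7.2512.
EPS therefore changes by 7.2512 × (+12.2%) = +88.5%.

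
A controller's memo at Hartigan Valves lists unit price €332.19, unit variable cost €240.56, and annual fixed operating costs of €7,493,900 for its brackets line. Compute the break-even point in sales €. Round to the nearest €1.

€27,167,943

Contribution margin per unit = €332.19 − €240.56 = €91.63, a CM ratio of €91.63 ÷ €332.19 = 0.2758.
Break-even sales = FC ÷ CM ratio = €7,493,900 × €332.19 / €91.63 = €27,167,943.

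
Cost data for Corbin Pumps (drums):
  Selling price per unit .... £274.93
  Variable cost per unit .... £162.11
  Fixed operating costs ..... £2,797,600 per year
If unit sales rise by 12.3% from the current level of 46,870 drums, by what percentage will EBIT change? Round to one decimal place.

Contribution at this volume is 46,870 × £112.82 = £5,287,873.40.
EBIT = £5,287,873.40 − £2,797,600 = £2,490,273.40.
DOL = contribution ÷ EBIT = £5,287,873.40 ÷ £2,490,273.40 = 2.1234.
So EBIT moves 2.1234 × (+12.3%) = +26.1%.

+26.1%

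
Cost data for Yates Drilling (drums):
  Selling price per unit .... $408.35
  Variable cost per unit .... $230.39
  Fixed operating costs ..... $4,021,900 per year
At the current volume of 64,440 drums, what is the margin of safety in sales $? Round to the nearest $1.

$17,085,355

Contribution margin per unit = $408.35 − $230.39 = $177.96. Break-even units = $4,021,900 ÷ $177.96 = 22,600.02; break-even revenue = 22,600.02 × $408.35 = $9,228,719.18.
Current sales = 64,440 × $408.35 = $26,314,074.00.
Margin of safety = $26,314,074.00 − $9,228,719.18 = $17,085,355.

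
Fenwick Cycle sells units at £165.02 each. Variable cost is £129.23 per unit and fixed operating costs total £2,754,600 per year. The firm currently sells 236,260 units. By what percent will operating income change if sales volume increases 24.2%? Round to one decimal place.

+35.9%

Contribution at this volume is 236,260 × £35.79 = £8,455,745.40.
Operating income = contribution − fixed costs = £8,455,745.40 − £2,754,600 = £5,701,145.40.
DOL = contribution ÷ EBIT = £8,455,745.40 ÷ £5,701,145.40 = 1.4832.
Operating income changes by 1.4832 × +24.2% = +35.9%.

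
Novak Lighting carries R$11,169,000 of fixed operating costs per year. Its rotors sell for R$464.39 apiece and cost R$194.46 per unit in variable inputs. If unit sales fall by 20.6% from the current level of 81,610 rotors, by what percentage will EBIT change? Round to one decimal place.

-41.8%

Contribution at this volume is 81,610 × R$269.93 = R$22,028,987.30.
EBIT = R$22,028,987.30 − R$11,169,000 = R$10,859,987.30.
Degree of operating leverage = R$22,028,987.30 / R$10,859,987.30 = 2.0285.
Operating income changes by 2.0285 × -20.6% = -41.8%.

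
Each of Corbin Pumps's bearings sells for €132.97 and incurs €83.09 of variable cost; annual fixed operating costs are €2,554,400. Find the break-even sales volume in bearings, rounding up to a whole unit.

Contribution margin per unit = €132.97 − €83.09 = €49.88.
Break-even Q = €2,554,400 / €49.88 = 51,210.91 → 51,211 bearings.

51,211 bearings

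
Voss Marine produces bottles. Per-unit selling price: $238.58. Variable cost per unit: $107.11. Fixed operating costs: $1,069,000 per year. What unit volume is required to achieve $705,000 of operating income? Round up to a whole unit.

13,494 bottles

Contribution margin per unit = $238.58 − $107.11 = $131.47.
Need Q such that Q × $131.47 − $1,069,000 = $705,000, i.e. Q = $1,774,000 / $131.47 = 13,493.57 → 13,494.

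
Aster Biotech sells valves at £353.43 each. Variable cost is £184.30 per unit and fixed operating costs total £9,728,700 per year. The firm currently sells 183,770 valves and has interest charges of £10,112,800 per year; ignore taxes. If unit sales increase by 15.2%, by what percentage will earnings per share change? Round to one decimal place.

+42.0%

At 183,770 units, contribution = 183,770 × £169.13 = £31,081,020.10.
Operating income = contribution − fixed costs = £31,081,020.10 − £9,728,700 = £21,352,320.10.
After interest of £10,112,800.00, pre-tax earnings = £11,239,520.10.
DCL = total CM / (EBIT − I) = £31,081,020.10 / £11,239,520.10 = 2.7653.
EPS therefore changes by 2.7653 × (+15.2%) = +42.0%.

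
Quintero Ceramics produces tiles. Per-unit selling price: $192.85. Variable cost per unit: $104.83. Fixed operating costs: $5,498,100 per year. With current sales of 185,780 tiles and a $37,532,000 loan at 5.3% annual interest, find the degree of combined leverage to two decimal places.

Total contribution margin = 185,780 × $88.02 = $16,352,355.60.
Subtracting fixed costs: EBIT = $16,352,355.60 − $5,498,100 = $10,854,255.60. Interest = $1,989,196.00, so EBIT − I = $8,865,059.60.
DCL = contribution ÷ (EBIT − I) = $16,352,355.60 ÷ $8,865,059.60 = 1.8446.

1.84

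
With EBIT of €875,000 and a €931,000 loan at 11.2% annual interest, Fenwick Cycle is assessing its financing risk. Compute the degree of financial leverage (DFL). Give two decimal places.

1.14

Annual interest charges come to €104,272.00.
Degree of financial leverage = EBIT / (EBIT − interest) = €875,000 / €770,728.00 = 1.1353.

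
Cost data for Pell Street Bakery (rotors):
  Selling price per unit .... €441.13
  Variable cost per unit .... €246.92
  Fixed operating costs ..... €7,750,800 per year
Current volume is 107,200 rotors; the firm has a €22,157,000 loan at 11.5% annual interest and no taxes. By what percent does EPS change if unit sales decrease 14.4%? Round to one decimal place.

Total contribution margin = 107,200 × €194.21 = €20,819,312.00.
Subtracting fixed costs: EBIT = €20,819,312.00 − €7,750,800 = €13,068,512.00.
After interest of €2,548,055.00, pre-tax earnings = €10,520,457.00.
DCL = total CM / (EBIT − I) = €20,819,312.00 / €10,520,457.00 = 1.9789.
EPS therefore changes by 1.9789 × (-14.4%) = -28.5%.

-28.5%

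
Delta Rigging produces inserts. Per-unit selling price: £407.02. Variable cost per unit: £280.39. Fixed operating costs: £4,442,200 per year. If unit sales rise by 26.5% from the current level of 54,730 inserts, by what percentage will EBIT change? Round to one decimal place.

At 54,730 units, contribution = 54,730 × £126.63 = £6,930,459.90.
Operating income = contribution − fixed costs = £6,930,459.90 − £4,442,200 = £2,488,259.90.
Degree of operating leverage = £6,930,459.90 / £2,488,259.90 = 2.7853.
Operating income changes by 2.7853 × +26.5% = +73.8%.

+73.8%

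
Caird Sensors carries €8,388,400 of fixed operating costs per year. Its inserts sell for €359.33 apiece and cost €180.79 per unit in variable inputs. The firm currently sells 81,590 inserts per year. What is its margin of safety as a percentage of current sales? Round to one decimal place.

Each unit contributes €359.33 − €180.79 = €178.54. Break-even units = €8,388,400 ÷ €178.54 = 46,983.31; break-even revenue = 46,983.31 × €359.33 = €16,882,512.45.
Current sales = 81,590 × €359.33 = €29,317,734.70.
Margin of safety = (€29,317,734.70 − €16,882,512.45) ÷ €29,317,734.70 = 42.4%.

42.4%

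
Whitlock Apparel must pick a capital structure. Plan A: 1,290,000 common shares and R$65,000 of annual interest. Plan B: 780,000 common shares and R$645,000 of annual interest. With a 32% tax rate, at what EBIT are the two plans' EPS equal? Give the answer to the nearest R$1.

R$1,532,059

At indifference, (EBIT − 65,000)(1 − t)/1,290,000 = (EBIT − 645,000)(1 − t)/780,000.
The (1 − t) factor cancels: (EBIT − 65,000) × 780,000 = (EBIT − 645,000) × 1,290,000.
Solving, EBIT = (645,000·1,290,000 − 65,000·780,000) / (1,290,000 − 780,000) = 781,350,000,000 / 510,000 = 1,532,058.82.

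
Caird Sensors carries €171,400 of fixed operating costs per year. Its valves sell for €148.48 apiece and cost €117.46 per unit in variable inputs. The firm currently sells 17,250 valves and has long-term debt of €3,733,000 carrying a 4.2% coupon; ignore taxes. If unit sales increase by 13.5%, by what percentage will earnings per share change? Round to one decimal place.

+34.9%

At 17,250 units, contribution = 17,250 × €31.02 = €535,095.00.
Operating income = contribution − fixed costs = €535,095.00 − €171,400 = €363,695.00.
After interest of €156,786.00, pre-tax earnings = €206,909.00.
DCL = total CM / (EBIT − I) = €535,095.00 / €206,909.00 = 2.5861.
EPS therefore changes by 2.5861 × (+13.5%) = +34.9%.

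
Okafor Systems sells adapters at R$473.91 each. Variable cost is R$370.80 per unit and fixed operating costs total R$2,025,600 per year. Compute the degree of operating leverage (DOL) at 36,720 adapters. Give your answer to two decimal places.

Total contribution margin = 36,720 × R$103.11 = R$3,786,199.20.
Operating income = contribution − fixed costs = R$3,786,199.20 − R$2,025,600 = R$1,760,599.20.
Degree of operating leverage = R$3,786,199.20 / R$1,760,599.20 = 2.1505.

2.15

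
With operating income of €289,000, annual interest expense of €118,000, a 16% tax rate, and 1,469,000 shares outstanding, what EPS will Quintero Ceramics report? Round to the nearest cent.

€0.10

Interest = €118,000.00, so EBT = €289,000 − €118,000.00 = €171,000.00.
After tax at 16%: net income = €171,000.00 × 0.84 = €143,640.00.
Per share: €143,640.00 / 1,469,000 shares = €0.10.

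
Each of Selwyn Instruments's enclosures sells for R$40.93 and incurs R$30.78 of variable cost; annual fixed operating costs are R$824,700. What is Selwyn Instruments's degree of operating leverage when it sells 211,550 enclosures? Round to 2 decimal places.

At 211,550 units, contribution = 211,550 × R$10.15 = R$2,147,232.50.
Subtracting fixed costs: EBIT = R$2,147,232.50 − R$824,700 = R$1,322,532.50.
DOL = contribution ÷ EBIT = R$2,147,232.50 ÷ R$1,322,532.50 = 1.6236.

1.62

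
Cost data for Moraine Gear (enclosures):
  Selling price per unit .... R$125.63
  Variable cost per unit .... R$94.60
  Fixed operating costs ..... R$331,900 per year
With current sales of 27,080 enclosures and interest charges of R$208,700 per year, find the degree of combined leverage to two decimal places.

2.80

Total contribution margin = 27,080 × R$31.03 = R$840,292.40.
Subtracting fixed costs: EBIT = R$840,292.40 − R$331,900 = R$508,392.40. Interest = R$208,700.00, so EBIT − I = R$299,692.40.
Degree of total leverage = total CM / (EBIT − interest) = R$840,292.40 / R$299,692.40 = 2.8038.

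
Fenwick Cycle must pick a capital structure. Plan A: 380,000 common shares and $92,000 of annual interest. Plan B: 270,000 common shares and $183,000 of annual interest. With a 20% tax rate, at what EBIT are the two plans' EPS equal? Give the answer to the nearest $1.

$406,364

Set EPS_A = EPS_B: (EBIT − $92,000)(1 − 0.20) ÷ 380,000 = (EBIT − $183,000)(1 − 0.20) ÷ 270,000.
Cancelling (1 − t) and cross-multiplying: 270,000·(EBIT − 92,000) = 380,000·(EBIT − 183,000).
Solving, EBIT = (183,000·380,000 − 92,000·270,000) / (380,000 − 270,000) = 44,700,000,000 / 110,000 = 406,363.64.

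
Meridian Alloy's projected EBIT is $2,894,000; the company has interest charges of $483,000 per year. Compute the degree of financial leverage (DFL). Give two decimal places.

1.20

Annual interest charges come to $483,000.00.
DFL = EBIT ÷ (EBIT − I) = $2,894,000 ÷ ($2,894,000 − $483,000.00) = $2,894,000 ÷ $2,411,000.00 = 1.2003.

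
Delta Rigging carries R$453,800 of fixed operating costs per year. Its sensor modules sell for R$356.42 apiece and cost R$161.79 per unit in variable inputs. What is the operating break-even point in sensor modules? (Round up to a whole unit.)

Contribution margin per unit = R$356.42 − R$161.79 = R$194.63.
Break-even volume = fixed costs ÷ CM per unit = R$453,800 ÷ R$194.63 = 2,331.60, so 2,332 sensor modules.

2,332 sensor modules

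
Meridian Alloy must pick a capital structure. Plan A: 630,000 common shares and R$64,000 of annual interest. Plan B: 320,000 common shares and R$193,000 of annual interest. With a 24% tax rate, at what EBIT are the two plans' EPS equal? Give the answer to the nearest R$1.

R$326,161

Set EPS_A = EPS_B: (EBIT − R$64,000)(1 − 0.24) ÷ 630,000 = (EBIT − R$193,000)(1 − 0.24) ÷ 320,000.
The (1 − t) factor cancels: (EBIT − 64,000) × 320,000 = (EBIT − 193,000) × 630,000.
EBIT × (630,000 − 320,000) = 193,000 × 630,000 − 64,000 × 320,000 = 101,110,000,000, so EBIT = 101,110,000,000 ÷ 310,000 = 326,161.29.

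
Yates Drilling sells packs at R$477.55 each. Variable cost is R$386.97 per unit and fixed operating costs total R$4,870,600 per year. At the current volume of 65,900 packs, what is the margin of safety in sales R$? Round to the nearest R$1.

R$5,792,084

Each unit contributes R$477.55 − R$386.97 = R$90.58. Break-even units = R$4,870,600 ÷ R$90.58 = 53,771.25; break-even revenue = 53,771.25 × R$477.55 = R$25,678,461.36.
Current sales = 65,900 × R$477.55 = R$31,470,545.00.
Margin of safety = R$31,470,545.00 − R$25,678,461.36 = R$5,792,084.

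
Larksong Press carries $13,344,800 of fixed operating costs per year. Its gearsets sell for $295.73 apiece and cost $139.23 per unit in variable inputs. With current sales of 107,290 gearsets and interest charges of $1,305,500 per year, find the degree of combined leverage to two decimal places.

At 107,290 units, contribution = 107,290 × $156.50 = $16,790,885.00.
EBIT = $16,790,885.00 − $13,344,800 = $3,446,085.00. Interest = $1,305,500.00, so EBIT − I = $2,140,585.00.
Degree of total leverage = total CM / (EBIT − interest) = $16,790,885.00 / $2,140,585.00 = 7.8441.

7.84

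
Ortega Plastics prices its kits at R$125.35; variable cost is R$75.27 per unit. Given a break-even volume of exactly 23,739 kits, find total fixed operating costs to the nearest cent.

R$1,188,849.12

Contribution margin per unit = R$125.35 − R$75.27 = R$50.08.
Since BE = FC / CM, FC = 23,739 × R$50.08 = R$1,188,849.12.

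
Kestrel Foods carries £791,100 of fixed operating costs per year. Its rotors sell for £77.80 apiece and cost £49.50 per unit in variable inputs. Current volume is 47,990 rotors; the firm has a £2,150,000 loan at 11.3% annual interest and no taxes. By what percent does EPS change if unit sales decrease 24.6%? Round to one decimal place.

-103.1%

Total contribution margin = 47,990 × £28.30 = £1,358,117.00.
Subtracting fixed costs: EBIT = £1,358,117.00 − £791,100 = £567,017.00.
After interest of £242,950.00, pre-tax earnings = £324,067.00.
DCL = total CM / (EBIT − I) = £1,358,117.00 / £324,067.00 = 4.1909.
%ΔEPS = DCL × %ΔSales = 4.1909 × -24.6% = -103.1%.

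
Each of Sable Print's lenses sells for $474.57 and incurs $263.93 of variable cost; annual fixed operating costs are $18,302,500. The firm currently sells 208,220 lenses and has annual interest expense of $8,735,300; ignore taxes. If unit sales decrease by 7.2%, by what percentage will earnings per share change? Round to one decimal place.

-18.8%

Contribution at this volume is 208,220 × $210.64 = $43,859,460.80.
EBIT = $43,859,460.80 − $18,302,500 = $25,556,960.80.
After interest of $8,735,300.00, pre-tax earnings = $16,821,660.80.
Degree of combined leverage = contribution ÷ (EBIT − I) = $43,859,460.80 ÷ $16,821,660.80 = 2.6073.
%ΔEPS = DCL × %ΔSales = 2.6073 × -7.2% = -18.8%.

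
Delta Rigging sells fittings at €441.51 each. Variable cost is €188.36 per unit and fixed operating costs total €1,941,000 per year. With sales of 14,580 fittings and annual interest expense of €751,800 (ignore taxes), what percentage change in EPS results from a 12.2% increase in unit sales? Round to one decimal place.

Contribution at this volume is 14,580 × €253.15 = €3,690,927.00.
Subtracting fixed costs: EBIT = €3,690,927.00 − €1,941,000 = €1,749,927.00.
Interest = €751,800.00, so EBIT − I = €998,127.00.
Degree of combined leverage = contribution ÷ (EBIT − I) = €3,690,927.00 ÷ €998,127.00 = 3.6979.
%ΔEPS = DCL × %ΔSales = 3.6979 × +12.2% = +45.1%.

+45.1%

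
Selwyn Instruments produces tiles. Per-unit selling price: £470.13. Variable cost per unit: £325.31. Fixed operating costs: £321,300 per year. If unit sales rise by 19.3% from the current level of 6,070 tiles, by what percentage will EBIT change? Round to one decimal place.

Total contribution margin = 6,070 × £144.82 = £879,057.40.
EBIT = £879,057.40 − £321,300 = £557,757.40.
Degree of operating leverage = £879,057.40 / £557,757.40 = 1.5761.
So EBIT moves 1.5761 × (+19.3%) = +30.4%.

+30.4%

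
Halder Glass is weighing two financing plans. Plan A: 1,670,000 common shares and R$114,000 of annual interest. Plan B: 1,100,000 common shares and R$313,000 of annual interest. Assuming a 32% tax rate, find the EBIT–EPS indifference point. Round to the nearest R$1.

Set EPS_A = EPS_B: (EBIT − R$114,000)(1 − 0.32) ÷ 1,670,000 = (EBIT − R$313,000)(1 − 0.32) ÷ 1,100,000.
The (1 − t) factor cancels: (EBIT − 114,000) × 1,100,000 = (EBIT − 313,000) × 1,670,000.
EBIT × (1,670,000 − 1,100,000) = 313,000 × 1,670,000 − 114,000 × 1,100,000 = 397,310,000,000, so EBIT = 397,310,000,000 ÷ 570,000 = 697,035.09.

R$697,035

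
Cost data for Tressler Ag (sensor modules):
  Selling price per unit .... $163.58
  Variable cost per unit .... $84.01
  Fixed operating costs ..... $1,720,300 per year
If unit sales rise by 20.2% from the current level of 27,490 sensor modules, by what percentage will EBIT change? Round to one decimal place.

At 27,490 units, contribution = 27,490 × $79.57 = $2,187,379.30.
EBIT = $2,187,379.30 − $1,720,300 = $467,079.30.
DOL = contribution ÷ EBIT = $2,187,379.30 ÷ $467,079.30 = 4.6831.
So EBIT moves 4.6831 × (+20.2%) = +94.6%.

+94.6%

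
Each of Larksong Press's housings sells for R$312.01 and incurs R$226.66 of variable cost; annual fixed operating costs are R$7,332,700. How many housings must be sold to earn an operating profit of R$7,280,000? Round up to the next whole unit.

Each unit contributes R$312.01 − R$226.66 = R$85.35.
Required volume = (fixed costs + target profit) ÷ CM = (R$7,332,700 + R$7,280,000) ÷ R$85.35 = 171,209.14, so 171,210 housings.

171,210 housings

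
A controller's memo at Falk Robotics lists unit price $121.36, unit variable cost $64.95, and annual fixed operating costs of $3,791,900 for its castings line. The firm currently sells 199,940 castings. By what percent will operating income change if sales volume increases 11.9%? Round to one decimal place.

+17.9%

Contribution at this volume is 199,940 × $56.41 = $11,278,615.40.
Subtracting fixed costs: EBIT = $11,278,615.40 − $3,791,900 = $7,486,715.40.
DOL = contribution ÷ EBIT = $11,278,615.40 ÷ $7,486,715.40 = 1.5065.
So EBIT moves 1.5065 × (+11.9%) = +17.9%.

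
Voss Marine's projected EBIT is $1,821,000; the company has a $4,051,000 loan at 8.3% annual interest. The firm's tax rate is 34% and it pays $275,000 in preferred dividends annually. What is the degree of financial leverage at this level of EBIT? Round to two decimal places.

1.70

Annual interest charges come to $336,233.00.
Preferred dividends grossed up pre-tax: $275,000 / (1 − 0.34) = $416,666.67.
DFL = EBIT ÷ [EBIT − I − D_p/(1−t)] = $1,821,000 ÷ [$1,821,000 − $336,233.00 − $416,666.67] = $1,821,000 ÷ $1,068,100.33 = 1.7049.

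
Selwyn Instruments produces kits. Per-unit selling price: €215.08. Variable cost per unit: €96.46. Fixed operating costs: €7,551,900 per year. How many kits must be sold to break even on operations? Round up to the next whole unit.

Contribution margin per unit = €215.08 − €96.46 = €118.62.
Units to break even: €7,551,900 ÷ €118.62 = 63,664.64, rounded up to 63,665.

63,665 kits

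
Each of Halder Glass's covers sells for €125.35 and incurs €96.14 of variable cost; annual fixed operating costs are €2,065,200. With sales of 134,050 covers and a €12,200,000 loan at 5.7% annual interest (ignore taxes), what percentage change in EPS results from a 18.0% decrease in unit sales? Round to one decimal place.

Total contribution margin = 134,050 × €29.21 = €3,915,600.50.
Subtracting fixed costs: EBIT = €3,915,600.50 − €2,065,200 = €1,850,400.50.
Interest = €695,400.00, so EBIT − I = €1,155,000.50.
Degree of combined leverage = contribution ÷ (EBIT − I) = €3,915,600.50 ÷ €1,155,000.50 = 3.3901.
EPS therefore changes by 3.3901 × (-18.0%) = -61.0%.

-61.0%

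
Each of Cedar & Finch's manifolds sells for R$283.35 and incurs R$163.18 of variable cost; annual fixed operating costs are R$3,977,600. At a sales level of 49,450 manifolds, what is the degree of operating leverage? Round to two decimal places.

3.02

At 49,450 units, contribution = 49,450 × R$120.17 = R$5,942,406.50.
Operating income = contribution − fixed costs = R$5,942,406.50 − R$3,977,600 = R$1,964,806.50.
Degree of operating leverage = R$5,942,406.50 / R$1,964,806.50 = 3.0244.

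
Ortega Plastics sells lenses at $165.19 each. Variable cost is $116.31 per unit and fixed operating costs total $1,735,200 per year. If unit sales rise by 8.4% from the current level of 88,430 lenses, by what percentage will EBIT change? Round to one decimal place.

At 88,430 units, contribution = 88,430 × $48.88 = $4,322,458.40.
EBIT = $4,322,458.40 − $1,735,200 = $2,587,258.40.
So DOL = total CM / EBIT = $4,322,458.40 / $2,587,258.40 = 1.6707.
Operating income changes by 1.6707 × +8.4% = +14.0%.

+14.0%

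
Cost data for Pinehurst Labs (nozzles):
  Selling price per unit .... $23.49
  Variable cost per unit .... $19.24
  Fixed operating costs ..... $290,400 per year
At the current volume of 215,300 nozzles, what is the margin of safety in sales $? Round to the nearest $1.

$3,452,339

Each unit contributes $23.49 − $19.24 = $4.25. Break-even units = $290,400 ÷ $4.25 = 68,329.41; break-even revenue = 68,329.41 × $23.49 = $1,605,057.88.
Actual sales revenue = 215,300 × $23.49 = $5,057,397.00.
Margin of safety = $5,057,397.00 − $1,605,057.88 = $3,452,339.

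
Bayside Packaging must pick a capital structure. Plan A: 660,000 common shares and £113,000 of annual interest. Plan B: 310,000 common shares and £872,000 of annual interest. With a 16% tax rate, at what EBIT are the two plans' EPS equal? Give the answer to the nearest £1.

Set EPS_A = EPS_B: (EBIT − £113,000)(1 − 0.16) ÷ 660,000 = (EBIT − £872,000)(1 − 0.16) ÷ 310,000.
The (1 − t) factor cancels: (EBIT − 113,000) × 310,000 = (EBIT − 872,000) × 660,000.
Solving, EBIT = (872,000·660,000 − 113,000·310,000) / (660,000 − 310,000) = 540,490,000,000 / 350,000 = 1,544,257.14.

£1,544,257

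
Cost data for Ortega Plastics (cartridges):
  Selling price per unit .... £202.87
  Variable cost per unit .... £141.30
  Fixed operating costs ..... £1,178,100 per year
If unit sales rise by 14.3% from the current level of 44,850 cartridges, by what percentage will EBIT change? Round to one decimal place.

+24.9%

At 44,850 units, contribution = 44,850 × £61.57 = £2,761,414.50.
Subtracting fixed costs: EBIT = £2,761,414.50 − £1,178,100 = £1,583,314.50.
So DOL = total CM / EBIT = £2,761,414.50 / £1,583,314.50 = 1.7441.
Operating income changes by 1.7441 × +14.3% = +24.9%.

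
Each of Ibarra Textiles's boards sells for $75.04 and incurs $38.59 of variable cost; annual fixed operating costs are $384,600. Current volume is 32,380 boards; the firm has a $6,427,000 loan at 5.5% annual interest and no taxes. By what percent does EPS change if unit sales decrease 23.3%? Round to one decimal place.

At 32,380 units, contribution = 32,380 × $36.45 = $1,180,251.00.
Subtracting fixed costs: EBIT = $1,180,251.00 − $384,600 = $795,651.00.
After interest of $353,485.00, pre-tax earnings = $442,166.00.
Degree of combined leverage = contribution ÷ (EBIT − I) = $1,180,251.00 ÷ $442,166.00 = 2.6692.
%ΔEPS = DCL × %ΔSales = 2.6692 × -23.3% = -62.2%.

-62.2%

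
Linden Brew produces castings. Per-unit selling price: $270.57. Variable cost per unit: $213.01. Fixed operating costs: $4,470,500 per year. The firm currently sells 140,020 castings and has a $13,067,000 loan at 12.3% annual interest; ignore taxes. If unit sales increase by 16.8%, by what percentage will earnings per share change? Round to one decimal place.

+68.3%

Contribution at this volume is 140,020 × $57.56 = $8,059,551.20.
EBIT = $8,059,551.20 − $4,470,500 = $3,589,051.20.
After interest of $1,607,241.00, pre-tax earnings = $1,981,810.20.
Degree of combined leverage = contribution ÷ (EBIT − I) = $8,059,551.20 ÷ $1,981,810.20 = 4.0668.
%ΔEPS = DCL × %ΔSales = 4.0668 × +16.8% = +68.3%.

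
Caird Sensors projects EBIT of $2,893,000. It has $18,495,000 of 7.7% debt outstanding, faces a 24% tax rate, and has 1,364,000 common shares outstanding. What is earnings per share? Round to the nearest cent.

Pre-tax income = $2,893,000 − $1,424,115.00 = $1,468,885.00.
Net income = $1,468,885.00 × (1 − 0.24) = $1,116,352.60.
Per share: $1,116,352.60 / 1,364,000 shares = $0.82.

$0.82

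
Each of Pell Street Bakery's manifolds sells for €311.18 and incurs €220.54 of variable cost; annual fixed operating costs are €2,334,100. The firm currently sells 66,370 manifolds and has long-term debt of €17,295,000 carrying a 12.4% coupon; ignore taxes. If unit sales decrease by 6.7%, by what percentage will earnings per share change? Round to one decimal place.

Contribution at this volume is 66,370 × €90.64 = €6,015,776.80.
EBIT = €6,015,776.80 − €2,334,100 = €3,681,676.80.
Interest = €2,144,580.00, so EBIT − I = €1,537,096.80.
Degree of combined leverage = contribution ÷ (EBIT − I) = €6,015,776.80 ÷ €1,537,096.80 = 3.9137.
EPS therefore changes by 3.9137 × (-6.7%) = -26.2%.

-26.2%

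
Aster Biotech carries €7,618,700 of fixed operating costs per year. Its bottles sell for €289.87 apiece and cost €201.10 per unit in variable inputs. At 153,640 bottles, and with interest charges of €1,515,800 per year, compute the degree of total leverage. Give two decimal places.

3.03

Total contribution margin = 153,640 × €88.77 = €13,638,622.80.
Operating income = contribution − fixed costs = €13,638,622.80 − €7,618,700 = €6,019,922.80. Interest = €1,515,800.00, so EBIT − I = €4,504,122.80.
Degree of total leverage = total CM / (EBIT − interest) = €13,638,622.80 / €4,504,122.80 = 3.0280.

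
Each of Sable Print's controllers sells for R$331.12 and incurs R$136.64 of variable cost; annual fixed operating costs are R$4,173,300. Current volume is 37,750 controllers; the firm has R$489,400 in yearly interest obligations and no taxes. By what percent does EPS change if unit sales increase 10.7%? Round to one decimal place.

+29.3%

Total contribution margin = 37,750 × R$194.48 = R$7,341,620.00.
Operating income = contribution − fixed costs = R$7,341,620.00 − R$4,173,300 = R$3,168,320.00.
Interest = R$489,400.00, so EBIT − I = R$2,678,920.00.
DCL = total CM / (EBIT − I) = R$7,341,620.00 / R$2,678,920.00 = 2.7405.
%ΔEPS = DCL × %ΔSales = 2.7405 × +10.7% = +29.3%.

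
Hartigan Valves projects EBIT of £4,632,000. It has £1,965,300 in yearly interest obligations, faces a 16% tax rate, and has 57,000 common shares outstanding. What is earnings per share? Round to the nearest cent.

Pre-tax income = £4,632,000 − £1,965,300.00 = £2,666,700.00.
Net income = £2,666,700.00 × (1 − 0.16) = £2,240,028.00.
Per share: £2,240,028.00 / 57,000 shares = £39.30.

£39.30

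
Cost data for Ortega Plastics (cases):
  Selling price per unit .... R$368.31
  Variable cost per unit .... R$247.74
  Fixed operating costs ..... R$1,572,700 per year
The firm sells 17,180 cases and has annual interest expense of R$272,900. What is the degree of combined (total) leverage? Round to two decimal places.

Total contribution margin = 17,180 × R$120.57 = R$2,071,392.60.
Operating income = contribution − fixed costs = R$2,071,392.60 − R$1,572,700 = R$498,692.60. Interest = R$272,900.00, so EBIT − I = R$225,792.60.
Degree of total leverage = total CM / (EBIT − interest) = R$2,071,392.60 / R$225,792.60 = 9.1739.

9.17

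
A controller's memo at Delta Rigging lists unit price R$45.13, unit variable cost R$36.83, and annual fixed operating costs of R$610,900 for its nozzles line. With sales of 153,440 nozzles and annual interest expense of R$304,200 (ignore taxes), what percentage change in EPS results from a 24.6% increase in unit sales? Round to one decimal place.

Total contribution margin = 153,440 × R$8.30 = R$1,273,552.00.
Subtracting fixed costs: EBIT = R$1,273,552.00 − R$610,900 = R$662,652.00.
After interest of R$304,200.00, pre-tax earnings = R$358,452.00.
DCL = total CM / (EBIT − I) = R$1,273,552.00 / R$358,452.00 = 3.5529.
EPS therefore changes by 3.5529 × (+24.6%) = +87.4%.

+87.4%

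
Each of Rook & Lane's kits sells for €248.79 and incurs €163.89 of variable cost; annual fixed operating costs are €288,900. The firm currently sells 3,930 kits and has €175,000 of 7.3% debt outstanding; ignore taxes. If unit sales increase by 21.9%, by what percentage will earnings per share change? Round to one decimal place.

+228.5%

Contribution at this volume is 3,930 × €84.90 = €333,657.00.
Operating income = contribution − fixed costs = €333,657.00 − €288,900 = €44,757.00.
Interest = €12,775.00, so EBIT − I = €31,982.00.
Degree of combined leverage = contribution ÷ (EBIT − I) = €333,657.00 ÷ €31,982.00 = 10.4326.
%ΔEPS = DCL × %ΔSales = 10.4326 × +21.9% = +228.5%.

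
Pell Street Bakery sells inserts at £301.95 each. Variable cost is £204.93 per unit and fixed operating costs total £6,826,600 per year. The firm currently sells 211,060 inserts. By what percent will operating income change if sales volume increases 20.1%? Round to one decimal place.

+30.2%

Total contribution margin = 211,060 × £97.02 = £20,477,041.20.
EBIT = £20,477,041.20 − £6,826,600 = £13,650,441.20.
So DOL = total CM / EBIT = £20,477,041.20 / £13,650,441.20 = 1.5001.
So EBIT moves 1.5001 × (+20.1%) = +30.2%.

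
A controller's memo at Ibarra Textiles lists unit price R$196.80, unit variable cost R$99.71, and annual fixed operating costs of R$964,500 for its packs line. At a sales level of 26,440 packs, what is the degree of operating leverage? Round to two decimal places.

1.60

Total contribution margin = 26,440 × R$97.09 = R$2,567,059.60.
Operating income = contribution − fixed costs = R$2,567,059.60 − R$964,500 = R$1,602,559.60.
DOL = contribution ÷ EBIT = R$2,567,059.60 ÷ R$1,602,559.60 = 1.6018.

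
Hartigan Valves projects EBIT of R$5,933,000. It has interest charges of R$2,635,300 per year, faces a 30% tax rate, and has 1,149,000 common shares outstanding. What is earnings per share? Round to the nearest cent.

Interest = R$2,635,300.00, so EBT = R$5,933,000 − R$2,635,300.00 = R$3,297,700.00.
After tax at 30%: net income = R$3,297,700.00 × 0.70 = R$2,308,390.00.
EPS = R$2,308,390.00 ÷ 1,149,000 = R$2.01.

R$2.01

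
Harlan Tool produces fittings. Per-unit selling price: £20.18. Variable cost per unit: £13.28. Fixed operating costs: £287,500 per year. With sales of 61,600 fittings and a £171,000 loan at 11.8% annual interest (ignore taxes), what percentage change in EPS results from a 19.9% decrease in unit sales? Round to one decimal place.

At 61,600 units, contribution = 61,600 × £6.90 = £425,040.00.
Subtracting fixed costs: EBIT = £425,040.00 − £287,500 = £137,540.00.
Interest = £20,178.00, so EBIT − I = £117,362.00.
DCL = total CM / (EBIT − I) = £425,040.00 / £117,362.00 = 3.6216.
EPS therefore changes by 3.6216 × (-19.9%) = -72.1%.

-72.1%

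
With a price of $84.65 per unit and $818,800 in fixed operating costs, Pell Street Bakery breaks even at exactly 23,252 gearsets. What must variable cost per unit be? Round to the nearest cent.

At break-even, FC = Q × (P − VC), so P − VC = $818,800 ÷ 23,252 = $35.2142.
Variable cost per unit = $84.65 − $35.2142 = $49.44.

$49.44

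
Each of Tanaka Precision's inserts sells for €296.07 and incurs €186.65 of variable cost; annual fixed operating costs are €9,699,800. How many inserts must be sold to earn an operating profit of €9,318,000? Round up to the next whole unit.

173,806 inserts

Contribution margin per unit = €296.07 − €186.65 = €109.42.
Need Q such that Q × €109.42 − €9,699,800 = €9,318,000, i.e. Q = €19,017,800 / €109.42 = 173,805.52 → 173,806.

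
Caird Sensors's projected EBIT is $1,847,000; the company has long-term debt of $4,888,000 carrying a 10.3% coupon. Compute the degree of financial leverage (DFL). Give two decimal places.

1.37

Annual interest charges come to $503,464.00.
Degree of financial leverage = EBIT / (EBIT − interest) = $1,847,000 / $1,343,536.00 = 1.3747.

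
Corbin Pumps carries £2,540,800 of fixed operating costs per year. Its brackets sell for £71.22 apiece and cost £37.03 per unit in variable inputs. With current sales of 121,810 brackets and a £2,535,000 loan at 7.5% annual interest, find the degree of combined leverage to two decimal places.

2.90

Total contribution margin = 121,810 × £34.19 = £4,164,683.90.
Operating income = contribution − fixed costs = £4,164,683.90 − £2,540,800 = £1,623,883.90. Interest = £190,125.00, so EBIT − I = £1,433,758.90.
Degree of total leverage = total CM / (EBIT − interest) = £4,164,683.90 / £1,433,758.90 = 2.9047.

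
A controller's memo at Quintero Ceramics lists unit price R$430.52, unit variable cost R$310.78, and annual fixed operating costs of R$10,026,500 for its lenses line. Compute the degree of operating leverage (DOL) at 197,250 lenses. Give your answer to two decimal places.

1.74

At 197,250 units, contribution = 197,250 × R$119.74 = R$23,618,715.00.
EBIT = R$23,618,715.00 − R$10,026,500 = R$13,592,215.00.
Degree of operating leverage = R$23,618,715.00 / R$13,592,215.00 = 1.7377.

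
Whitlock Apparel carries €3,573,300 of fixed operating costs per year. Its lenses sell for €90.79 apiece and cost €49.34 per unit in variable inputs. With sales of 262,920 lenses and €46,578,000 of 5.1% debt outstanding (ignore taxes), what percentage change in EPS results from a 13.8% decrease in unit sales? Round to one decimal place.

At 262,920 units, contribution = 262,920 × €41.45 = €10,898,034.00.
EBIT = €10,898,034.00 − €3,573,300 = €7,324,734.00.
After interest of €2,375,478.00, pre-tax earnings = €4,949,256.00.
Degree of combined leverage = contribution ÷ (EBIT − I) = €10,898,034.00 ÷ €4,949,256.00 = 2.2020.
EPS therefore changes by 2.2020 × (-13.8%) = -30.4%.

-30.4%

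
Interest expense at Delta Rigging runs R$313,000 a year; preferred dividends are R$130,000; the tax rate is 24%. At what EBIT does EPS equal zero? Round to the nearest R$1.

Preferred dividends are paid after tax, so their pre-tax equivalent is R$130,000 ÷ (1 − 0.24) = R$171,052.63.
EPS = 0 when EBIT covers interest plus the pre-tax preferred burden: R$313,000 + R$171,052.63 = R$484,052.63.

R$484,053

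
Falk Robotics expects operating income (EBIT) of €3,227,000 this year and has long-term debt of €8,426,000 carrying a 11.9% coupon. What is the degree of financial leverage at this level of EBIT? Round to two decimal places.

1.45

Annual interest charges come to €1,002,694.00.
Degree of financial leverage = EBIT / (EBIT − interest) = €3,227,000 / €2,224,306.00 = 1.4508.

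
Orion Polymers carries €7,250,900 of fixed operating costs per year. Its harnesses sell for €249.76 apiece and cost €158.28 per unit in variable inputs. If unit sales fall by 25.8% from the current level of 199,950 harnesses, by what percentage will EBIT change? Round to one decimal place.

Total contribution margin = 199,950 × €91.48 = €18,291,426.00.
EBIT = €18,291,426.00 − €7,250,900 = €11,040,526.00.
So DOL = total CM / EBIT = €18,291,426.00 / €11,040,526.00 = 1.6568.
%ΔEBIT = DOL × %ΔSales = 1.6568 × -25.8% = -42.7%.

-42.7%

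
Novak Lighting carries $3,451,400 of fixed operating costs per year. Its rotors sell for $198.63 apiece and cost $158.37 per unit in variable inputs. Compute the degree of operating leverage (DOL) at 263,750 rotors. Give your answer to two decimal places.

At 263,750 units, contribution = 263,750 × $40.26 = $10,618,575.00.
EBIT = $10,618,575.00 − $3,451,400 = $7,167,175.00.
Degree of operating leverage = $10,618,575.00 / $7,167,175.00 = 1.4816.

1.48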